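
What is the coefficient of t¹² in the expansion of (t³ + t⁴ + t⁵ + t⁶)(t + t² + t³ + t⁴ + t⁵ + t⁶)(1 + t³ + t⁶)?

8

(t³ + t⁴ + t⁵ + t⁶) has coefficients 0,0,0,1,1,1,1 for degrees 0…6.
(t + t² + t³ + t⁴ + t⁵ + t⁶) has coefficients 0,1,1,1,1,1,1,0,0,0,0,0,0 for degrees 0…12.
Finally multiplying by (1 + t³ + t⁶), the product of all factors after the first has coefficients 0,1,1,1,2,2,2,2,2,2,1,1,1 for degrees 0…12.
[t¹²] = 1·2 + 1·2 + 1·2 + 1·2 = 8.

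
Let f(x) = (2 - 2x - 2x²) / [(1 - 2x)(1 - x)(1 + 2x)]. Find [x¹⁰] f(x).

1366

Partial fractions give a closed form: a_n = (1/2)·2^n + (2/3)·1^n + (5/6)·(-2)^n.
At n = 10: a_10 = 1366.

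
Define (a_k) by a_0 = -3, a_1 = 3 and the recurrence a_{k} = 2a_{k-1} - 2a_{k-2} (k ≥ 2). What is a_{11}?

288

The ordinary generating function has denominator 1 - 2y + 2y^2.
Iterating the recurrence: a_0,…,a_{11} = -3, 3, 12, 18, 12, -12, -48, -72, -48, 48, 192, 288.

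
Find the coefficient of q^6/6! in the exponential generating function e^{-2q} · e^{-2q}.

4096

The EGF product rule gives c_6 = Σ_{k_1+k_2=6} C(6; k_1,k_2) · ∏ g_i(k_i), where e^{-2q} gives (-2)^k; e^{-2q} gives (-2)^k.
g_1(k) for k = 0…6: 1, -2, 4, -8, 16, -32, 64.
g_2(k) for k = 0…6: 1, -2, 4, -8, 16, -32, 64.
c_6 = Σ_k C(6,k)·g_1(k)·g_2(6−k) = 1·1·64 + 6·(-2)·(-32) + 15·4·16 + 20·(-8)·(-8) + 15·16·4 + 6·(-32)·(-2) + 1·64·1 = 64 + 384 + 960 + 1280 + 960 + 384 + 64 = 4096.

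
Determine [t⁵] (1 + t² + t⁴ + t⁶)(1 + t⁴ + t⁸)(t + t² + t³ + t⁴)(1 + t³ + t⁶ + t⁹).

4

(1 + t² + t⁴ + t⁶) has coefficients 1,0,1,0,1,0 for degrees 0…5.
(1 + t⁴ + t⁸) has coefficients 1,0,0,0,1,0 for degrees 0…5.
Multiplying by (t + t² + t³ + t⁴) gives running coefficients 0,1,1,1,1,1 for degrees 0…5.
Finally multiplying by (1 + t³ + t⁶ + t⁹), the product of all factors after the first has coefficients 0,1,1,1,2,2 for degrees 0…5.
[t⁵] = 1·2 + 1·1 + 1·1 = 4.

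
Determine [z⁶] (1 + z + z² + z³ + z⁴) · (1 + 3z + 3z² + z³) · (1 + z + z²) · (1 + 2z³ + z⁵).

(1 + z + z² + z³ + z⁴) has coefficients 1,1,1,1,1 for degrees 0…4.
(1 + 3z + 3z² + z³) has coefficients 1,3,3,1,0,0,0 for degrees 0…6.
Multiplying by (1 + z + z²) gives running coefficients 1,4,7,7,4,1,0 for degrees 0…6.
Finally multiplying by (1 + 2z³ + z⁵), the product of all factors after the first has coefficients 1,4,7,9,12,16,18 for degrees 0…6.
[z⁶] = 1·18 + 1·16 + 1·12 + 1·9 + 1·7 = 62.

62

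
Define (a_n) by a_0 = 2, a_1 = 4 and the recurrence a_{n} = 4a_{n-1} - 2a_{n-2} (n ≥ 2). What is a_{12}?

2508928

The ordinary generating function has denominator 1 - 4x + 2x^2.
Iterating the recurrence: a_0,…,a_{12} = 2, 4, 12, 40, 136, 464, 1584, 5408, 18464, 63040, 215232, 734848, 2508928.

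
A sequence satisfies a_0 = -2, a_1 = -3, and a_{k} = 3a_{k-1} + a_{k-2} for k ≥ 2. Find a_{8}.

The ordinary generating function has denominator 1 - 3z - z^2.
Iterating the recurrence: a_0,…,a_{8} = -2, -3, -11, -36, -119, -393, -1298, -4287, -14159.

-14159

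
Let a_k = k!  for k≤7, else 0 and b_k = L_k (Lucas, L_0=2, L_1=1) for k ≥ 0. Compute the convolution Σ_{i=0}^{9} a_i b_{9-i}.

Write out a_i and b_{9-i} for i = 0,…,9 and sum the products.
Σ = 1·76 + 1·47 + 2·29 + 6·18 + 24·11 + 120·7 + 720·4 + 5040·3 + 0·1 + 0·2 = 19393.

19393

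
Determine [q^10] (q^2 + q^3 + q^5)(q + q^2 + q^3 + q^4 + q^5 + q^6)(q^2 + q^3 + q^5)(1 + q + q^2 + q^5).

(q^2 + q^3 + q^5) has coefficients 0,0,1,1,0,1 for degrees 0…5.
(q + q^2 + q^3 + q^4 + q^5 + q^6) has coefficients 0,1,1,1,1,1,1,0,0,0,0 for degrees 0…10.
Multiplying by (q^2 + q^3 + q^5) gives running coefficients 0,0,0,1,2,2,3,3,3,2,1 for degrees 0…10.
Finally multiplying by (1 + q + q^2 + q^5), the product of all factors after the first has coefficients 0,0,0,1,3,5,7,8,10,10,8 for degrees 0…10.
[q^10] = 1·10 + 1·8 + 1·5 = 23.

23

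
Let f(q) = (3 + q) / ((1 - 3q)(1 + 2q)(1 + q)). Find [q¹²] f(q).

805353

Partial fractions give a closed form: a_n = (3/2)·3^n + (2)·(-2)^n + (-1/2)·(-1)^n.
At n = 12: a_12 = 805353.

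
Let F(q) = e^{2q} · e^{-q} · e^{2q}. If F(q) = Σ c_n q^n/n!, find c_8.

The EGF product rule gives c_8 = Σ_{k_1+k_2+k_3=8} C(8; k_1,k_2,k_3) · ∏ g_i(k_i), where e^{2q} gives (2)^k; e^{-q} gives (-1)^k; e^{2q} gives (2)^k.
g_1(k) for k = 0…8: 1, 2, 4, 8, 16, 32, 64, 128, 256.
g_2(k) for k = 0…8: 1, -1, 1, -1, 1, -1, 1, -1, 1.
g_3(k) for k = 0…8: 1, 2, 4, 8, 16, 32, 64, 128, 256.
First combine the last two factors: h(k) = Σ_j C(k,j)·g_2(j)·g_3(k−j) for k = 0…8: 1, 1, 1, 1, 1, 1, 1, 1, 1.
c_8 = Σ_k C(8,k)·g_1(k)·h(8−k) = 1·1·1 + 8·2·1 + 28·4·1 + 56·8·1 + 70·16·1 + 56·32·1 + 28·64·1 + 8·128·1 + 1·256·1 = 1 + 16 + 112 + 448 + 1120 + 1792 + 1792 + 1024 + 256 = 6561.

6561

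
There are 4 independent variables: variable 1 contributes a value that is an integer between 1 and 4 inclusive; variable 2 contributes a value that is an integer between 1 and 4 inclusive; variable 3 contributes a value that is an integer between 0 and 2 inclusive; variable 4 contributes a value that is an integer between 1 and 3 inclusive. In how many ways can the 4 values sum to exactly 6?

The generating function for the choices is (q + q^2 + q^3 + q^4)·(q + q^2 + q^3 + q^4)·(1 + q + q^2)·(q + q^2 + q^3); the count is [q^6].
(q + q^2 + q^3 + q^4) has coefficients 0,1,1,1,1 for degrees 0…4.
(q + q^2 + q^3 + q^4) has coefficients 0,1,1,1,1,0,0 for degrees 0…6.
Multiplying by (1 + q + q^2) gives running coefficients 0,1,2,3,3,2,1 for degrees 0…6.
Finally multiplying by (q + q^2 + q^3), the product of all factors after the first has coefficients 0,0,1,3,6,8,8 for degrees 0…6.
[q^6] = 1·8 + 1·6 + 1·3 + 1·1 = 18.

18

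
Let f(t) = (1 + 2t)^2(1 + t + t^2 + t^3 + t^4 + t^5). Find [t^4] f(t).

(1 + 2t)^2 has coefficients 1,4,4 for degrees 0…2.
(1 + t + t^2 + t^3 + t^4 + t^5) has coefficients 1,1,1,1,1 for degrees 0…4.
[t^4] = 1·1 + 4·1 + 4·1 = 9.

9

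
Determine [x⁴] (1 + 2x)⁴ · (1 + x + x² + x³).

80

(1 + 2x)⁴ has coefficients 1,8,24,32,16 for degrees 0…4.
(1 + x + x² + x³) has coefficients 1,1,1,1,0 for degrees 0…4.
[x⁴] = 1·0 + 8·1 + 24·1 + 32·1 + 16·1 = 80.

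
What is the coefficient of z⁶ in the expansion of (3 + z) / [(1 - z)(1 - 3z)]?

Partial fractions give a closed form: a_n = (-2)·1^n + (5)·3^n.
At n = 6: a_6 = 3643.

3643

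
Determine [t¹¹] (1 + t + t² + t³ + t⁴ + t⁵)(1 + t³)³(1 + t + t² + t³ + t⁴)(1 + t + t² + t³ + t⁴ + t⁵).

(1 + t + t² + t³ + t⁴ + t⁵) has coefficients 1,1,1,1,1,1 for degrees 0…5.
(1 + t³)³ has coefficients 1,0,0,3,0,0,3,0,0,1,0,0 for degrees 0…11.
Multiplying by (1 + t + t² + t³ + t⁴) gives running coefficients 1,1,1,4,4,3,6,6,3,4,4,1 for degrees 0…11.
Finally multiplying by (1 + t + t² + t³ + t⁴ + t⁵), the product of all factors after the first has coefficients 1,2,3,7,11,14,19,24,26,26,26,24 for degrees 0…11.
[t¹¹] = 1·24 + 1·26 + 1·26 + 1·26 + 1·24 + 1·19 = 145.

145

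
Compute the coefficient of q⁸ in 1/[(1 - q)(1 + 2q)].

Partial fractions give a closed form: a_n = (1/3)·1^n + (2/3)·(-2)^n.
At n = 8: a_8 = 171.

171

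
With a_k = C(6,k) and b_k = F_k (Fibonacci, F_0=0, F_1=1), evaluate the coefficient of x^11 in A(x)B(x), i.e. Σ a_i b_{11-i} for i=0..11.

The convolution is the t^11 coefficient of A(t)B(t).
Σ = 1·89 + 6·55 + 15·34 + 20·21 + 15·13 + 6·8 + 1·5 + 0·3 + 0·2 + 0·1 + 0·1 + 0·0 = 1597.

1597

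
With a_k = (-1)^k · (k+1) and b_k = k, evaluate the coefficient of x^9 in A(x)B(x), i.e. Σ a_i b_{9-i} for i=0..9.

5

This is [x^9] in the product of the two ordinary generating functions.
Σ = 1·9 − 2·8 + 3·7 − 4·6 + 5·5 − 6·4 + 7·3 − 8·2 + 9·1 − 10·0 = 5.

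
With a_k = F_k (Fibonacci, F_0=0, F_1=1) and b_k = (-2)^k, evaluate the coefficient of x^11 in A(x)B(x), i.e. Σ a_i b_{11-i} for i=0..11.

The convolution is the x^11 coefficient of A(x)B(x).
Σ = 0·(-2048) + 1·1024 + 1·(-512) + 2·256 + 3·(-128) + 5·64 + 8·(-32) + 13·16 + 21·(-8) + 34·4 + 55·(-2) + 89·1 = 859.

859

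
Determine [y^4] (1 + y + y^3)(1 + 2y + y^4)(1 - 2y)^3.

-3

(1 + y + y^3) has coefficients 1,1,0,1 for degrees 0…3.
(1 + 2y + y^4) has coefficients 1,2,0,0,1 for degrees 0…4.
Finally multiplying by (1 - 2y)^3, the product of all factors after the first has coefficients 1,-4,0,16,-15 for degrees 0…4.
[y^4] = 1·(-15) + 1·16 + 1·(-4) = -3.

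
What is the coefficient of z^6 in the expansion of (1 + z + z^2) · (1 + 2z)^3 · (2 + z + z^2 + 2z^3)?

80

(1 + z + z^2) has coefficients 1,1,1 for degrees 0…2.
(1 + 2z)^3 has coefficients 1,6,12,8,0,0,0 for degrees 0…6.
Finally multiplying by (2 + z + z^2 + 2z^3), the product of all factors after the first has coefficients 2,13,31,36,32,32,16 for degrees 0…6.
[z^6] = 1·16 + 1·32 + 1·32 = 80.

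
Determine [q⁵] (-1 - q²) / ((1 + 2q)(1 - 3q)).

-146

The denominator gives the recurrence a_n = a_(n−1) + 6a_(n−2) for n ≥ 3; the numerator fixes a_0 = -1, a_1 = -1, a_2 = -8.
Iterating: -1, -1, -8, -14, -62, -146, so a_5 = -146.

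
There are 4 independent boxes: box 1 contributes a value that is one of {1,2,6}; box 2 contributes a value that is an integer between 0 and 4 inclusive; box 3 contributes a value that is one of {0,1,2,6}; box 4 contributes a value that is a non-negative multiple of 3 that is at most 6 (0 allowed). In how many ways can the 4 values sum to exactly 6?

11

The generating function for the choices is (y + y^2 + y^6)·(1 + y + y^2 + y^3 + y^4)·(1 + y + y^2 + y^6)·(1 + y^3 + y^6); the count is [y^6].
(y + y^2 + y^6) has coefficients 0,1,1,0,0,0,1 for degrees 0…6.
(1 + y + y^2 + y^3 + y^4) has coefficients 1,1,1,1,1,0,0 for degrees 0…6.
Multiplying by (1 + y + y^2 + y^6) gives running coefficients 1,2,3,3,3,2,2 for degrees 0…6.
Finally multiplying by (1 + y^3 + y^6), the product of all factors after the first has coefficients 1,2,3,4,5,5,6 for degrees 0…6.
[y^6] = 1·5 + 1·5 + 1·1 = 11.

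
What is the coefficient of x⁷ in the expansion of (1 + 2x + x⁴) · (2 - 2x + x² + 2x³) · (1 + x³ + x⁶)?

10

(1 + 2x + x⁴) has coefficients 1,2,0,0,1 for degrees 0…4.
(2 - 2x + x² + 2x³) has coefficients 2,-2,1,2,0,0,0,0 for degrees 0…7.
Finally multiplying by (1 + x³ + x⁶), the product of all factors after the first has coefficients 2,-2,1,4,-2,1,4,-2 for degrees 0…7.
[x⁷] = 1·(-2) + 2·4 + 1·4 = 10.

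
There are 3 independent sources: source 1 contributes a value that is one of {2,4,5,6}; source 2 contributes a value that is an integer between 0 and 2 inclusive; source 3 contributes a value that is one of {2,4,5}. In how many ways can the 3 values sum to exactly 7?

4

The generating function for the choices is (t^2 + t^4 + t^5 + t^6)·(1 + t + t^2)·(t^2 + t^4 + t^5); the count is [t^7].
(t^2 + t^4 + t^5 + t^6) has coefficients 0,0,1,0,1,1,1 for degrees 0…6.
(1 + t + t^2) has coefficients 1,1,1,0,0,0,0,0 for degrees 0…7.
Finally multiplying by (t^2 + t^4 + t^5), the product of all factors after the first has coefficients 0,0,1,1,2,2,2,1 for degrees 0…7.
[t^7] = 1·2 + 1·1 + 1·1 + 1·0 = 4.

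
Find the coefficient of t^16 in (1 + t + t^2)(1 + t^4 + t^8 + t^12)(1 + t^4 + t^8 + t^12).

3

(1 + t + t^2) has coefficients 1,1,1 for degrees 0…2.
(1 + t^4 + t^8 + t^12) has coefficients 1,0,0,0,1,0,0,0,1,0,0,0,1,0,0,0,0 for degrees 0…16.
Finally multiplying by (1 + t^4 + t^8 + t^12), the product of all factors after the first has coefficients 1,0,0,0,2,0,0,0,3,0,0,0,4,0,0,0,3 for degrees 0…16.
[t^16] = 1·3 + 1·0 + 1·0 = 3.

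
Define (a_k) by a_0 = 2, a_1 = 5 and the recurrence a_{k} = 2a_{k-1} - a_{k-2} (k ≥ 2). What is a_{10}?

The ordinary generating function has denominator 1 - 2t + t^2.
Iterating the recurrence: a_0,…,a_{10} = 2, 5, 8, 11, 14, 17, 20, 23, 26, 29, 32.

32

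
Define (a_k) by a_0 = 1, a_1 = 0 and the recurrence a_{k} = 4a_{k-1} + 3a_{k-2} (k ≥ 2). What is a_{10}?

The ordinary generating function has denominator 1 - 4z - 3z^2.
Iterating the recurrence: a_0,…,a_{10} = 1, 0, 3, 12, 57, 264, 1227, 5700, 26481, 123024, 571539.

571539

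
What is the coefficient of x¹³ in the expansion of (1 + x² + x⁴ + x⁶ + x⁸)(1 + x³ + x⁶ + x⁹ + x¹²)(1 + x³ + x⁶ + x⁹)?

4

(1 + x² + x⁴ + x⁶ + x⁸) has coefficients 1,0,1,0,1,0,1,0,1 for degrees 0…8.
(1 + x³ + x⁶ + x⁹ + x¹²) has coefficients 1,0,0,1,0,0,1,0,0,1,0,0,1,0 for degrees 0…13.
Finally multiplying by (1 + x³ + x⁶ + x⁹), the product of all factors after the first has coefficients 1,0,0,2,0,0,3,0,0,4,0,0,4,0 for degrees 0…13.
[x¹³] = 1·0 + 1·0 + 1·4 + 1·0 + 1·0 = 4.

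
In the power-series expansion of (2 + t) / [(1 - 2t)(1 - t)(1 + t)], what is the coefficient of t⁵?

105

Partial fractions give a closed form: a_n = (10/3)·2^n + (-3/2)·1^n + (1/6)·(-1)^n.
At n = 5: a_5 = 105.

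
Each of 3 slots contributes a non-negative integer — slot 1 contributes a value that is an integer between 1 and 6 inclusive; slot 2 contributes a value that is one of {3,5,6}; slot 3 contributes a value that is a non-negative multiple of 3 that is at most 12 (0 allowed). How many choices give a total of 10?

The generating function for the choices is (x + x^2 + x^3 + x^4 + x^5 + x^6)·(x^3 + x^5 + x^6)·(1 + x^3 + x^6 + x^9 + x^12); the count is [x^10].
(x + x^2 + x^3 + x^4 + x^5 + x^6) has coefficients 0,1,1,1,1,1,1 for degrees 0…6.
(x^3 + x^5 + x^6) has coefficients 0,0,0,1,0,1,1,0,0,0,0 for degrees 0…10.
Finally multiplying by (1 + x^3 + x^6 + x^9 + x^12), the product of all factors after the first has coefficients 0,0,0,1,0,1,2,0,1,2,0 for degrees 0…10.
[x^10] = 1·2 + 1·1 + 1·0 + 1·2 + 1·1 + 1·0 = 6.

6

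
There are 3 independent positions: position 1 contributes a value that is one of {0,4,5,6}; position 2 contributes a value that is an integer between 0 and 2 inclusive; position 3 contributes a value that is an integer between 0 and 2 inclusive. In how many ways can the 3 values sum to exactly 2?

3

The generating function for the choices is (1 + y⁴ + y⁵ + y⁶)·(1 + y + y²)·(1 + y + y²); the count is [y²].
(1 + y⁴ + y⁵ + y⁶) has coefficients 1,0,0 for degrees 0…2.
(1 + y + y²) has coefficients 1,1,1 for degrees 0…2.
Finally multiplying by (1 + y + y²), the product of all factors after the first has coefficients 1,2,3 for degrees 0…2.
[y²] = 1·3 = 3.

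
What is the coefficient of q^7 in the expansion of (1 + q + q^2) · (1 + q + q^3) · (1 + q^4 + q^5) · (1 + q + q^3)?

(1 + q + q^2) has coefficients 1,1,1 for degrees 0…2.
(1 + q + q^3) has coefficients 1,1,0,1,0,0,0,0 for degrees 0…7.
Multiplying by (1 + q^4 + q^5) gives running coefficients 1,1,0,1,1,2,1,1 for degrees 0…7.
Finally multiplying by (1 + q + q^3), the product of all factors after the first has coefficients 1,2,1,2,3,3,4,3 for degrees 0…7.
[q^7] = 1·3 + 1·4 + 1·3 = 10.

10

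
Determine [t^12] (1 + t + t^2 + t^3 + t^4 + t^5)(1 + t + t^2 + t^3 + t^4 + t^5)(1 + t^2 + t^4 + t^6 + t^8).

(1 + t + t^2 + t^3 + t^4 + t^5) has coefficients 1,1,1,1,1,1 for degrees 0…5.
(1 + t + t^2 + t^3 + t^4 + t^5) has coefficients 1,1,1,1,1,1,0,0,0,0,0,0,0 for degrees 0…12.
Finally multiplying by (1 + t^2 + t^4 + t^6 + t^8), the product of all factors after the first has coefficients 1,1,2,2,3,3,3,3,3,3,2,2,1 for degrees 0…12.
[t^12] = 1·1 + 1·2 + 1·2 + 1·3 + 1·3 + 1·3 = 14.

14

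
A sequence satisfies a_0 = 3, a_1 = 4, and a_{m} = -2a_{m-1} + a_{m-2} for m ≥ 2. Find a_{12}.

-38217

The ordinary generating function has denominator 1 + 2t - t^2.
Iterating the recurrence: a_0,…,a_{12} = 3, 4, -5, 14, -33, 80, -193, 466, -1125, 2716, -6557, 15830, -38217.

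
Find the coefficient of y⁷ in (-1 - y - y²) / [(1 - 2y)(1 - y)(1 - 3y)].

-13321

The denominator gives the recurrence a_n = 6a_(n−1) − 11a_(n−2) + 6a_(n−3) for n ≥ 3; the numerator fixes a_0 = -1, a_1 = -7, a_2 = -32.
Iterating: -1, -7, -32, -121, -416, -1357, -4292, -13321, so a_7 = -13321.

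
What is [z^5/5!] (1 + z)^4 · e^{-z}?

19

The EGF product rule gives c_5 = Σ_{k_1+k_2=5} C(5; k_1,k_2) · ∏ g_i(k_i), where (1+z)^4 gives the falling factorial (4)_k; e^{-z} gives (-1)^k.
g_1(k) for k = 0…5: 1, 4, 12, 24, 24, 0.
g_2(k) for k = 0…5: 1, -1, 1, -1, 1, -1.
c_5 = Σ_k C(5,k)·g_1(k)·g_2(5−k) = 1·1·(-1) + 5·4·1 + 10·12·(-1) + 10·24·1 + 5·24·(-1) = −1 + 20 − 120 + 240 − 120 = 19.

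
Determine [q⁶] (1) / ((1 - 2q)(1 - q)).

Partial fractions give a closed form: a_n = (2)·2^n + (-1)·1^n.
At n = 6: a_6 = 127.

127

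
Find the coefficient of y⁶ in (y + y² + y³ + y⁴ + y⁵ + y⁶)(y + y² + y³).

(y + y² + y³ + y⁴ + y⁵ + y⁶) has coefficients 0,1,1,1,1,1,1 for degrees 0…6.
(y + y² + y³) has coefficients 0,1,1,1,0,0,0 for degrees 0…6.
[y⁶] = 1·0 + 1·0 + 1·1 + 1·1 + 1·1 + 1·0 = 3.

3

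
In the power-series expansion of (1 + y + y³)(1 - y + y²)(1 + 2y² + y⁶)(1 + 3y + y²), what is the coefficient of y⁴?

7

(1 + y + y³) has coefficients 1,1,0,1 for degrees 0…3.
(1 - y + y²) has coefficients 1,-1,1,0,0 for degrees 0…4.
Multiplying by (1 + 2y² + y⁶) gives running coefficients 1,-1,3,-2,2 for degrees 0…4.
Finally multiplying by (1 + 3y + y²), the product of all factors after the first has coefficients 1,2,1,6,-1 for degrees 0…4.
[y⁴] = 1·(-1) + 1·6 + 1·2 = 7.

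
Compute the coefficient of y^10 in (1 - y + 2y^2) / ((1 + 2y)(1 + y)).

The denominator gives the recurrence a_n = −3a_(n−1) − 2a_(n−2) for n ≥ 3; the numerator fixes a_0 = 1, a_1 = -4, a_2 = 12.
Iterating: 1, -4, 12, -28, 60, -124, 252, -508, 1020, -2044, 4092, so a_10 = 4092.

4092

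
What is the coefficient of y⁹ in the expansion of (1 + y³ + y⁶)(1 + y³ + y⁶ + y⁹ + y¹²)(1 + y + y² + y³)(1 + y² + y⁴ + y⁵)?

(1 + y³ + y⁶) has coefficients 1,0,0,1,0,0,1 for degrees 0…6.
(1 + y³ + y⁶ + y⁹ + y¹²) has coefficients 1,0,0,1,0,0,1,0,0,1 for degrees 0…9.
Multiplying by (1 + y + y² + y³) gives running coefficients 1,1,1,2,1,1,2,1,1,2 for degrees 0…9.
Finally multiplying by (1 + y² + y⁴ + y⁵), the product of all factors after the first has coefficients 1,1,2,3,3,5,5,5,6,5 for degrees 0…9.
[y⁹] = 1·5 + 1·5 + 1·3 = 13.

13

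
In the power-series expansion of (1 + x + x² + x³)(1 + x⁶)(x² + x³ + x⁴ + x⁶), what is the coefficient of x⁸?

(1 + x + x² + x³) has coefficients 1,1,1,1 for degrees 0…3.
(1 + x⁶) has coefficients 1,0,0,0,0,0,1,0,0 for degrees 0…8.
Finally multiplying by (x² + x³ + x⁴ + x⁶), the product of all factors after the first has coefficients 0,0,1,1,1,0,1,0,1 for degrees 0…8.
[x⁸] = 1·1 + 1·0 + 1·1 + 1·0 = 2.

2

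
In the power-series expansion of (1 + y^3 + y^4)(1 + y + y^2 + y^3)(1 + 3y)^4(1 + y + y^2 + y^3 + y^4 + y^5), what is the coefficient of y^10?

(1 + y^3 + y^4) has coefficients 1,0,0,1,1 for degrees 0…4.
(1 + y + y^2 + y^3) has coefficients 1,1,1,1,0,0,0,0,0,0,0 for degrees 0…10.
Multiplying by (1 + 3y)^4 gives running coefficients 1,13,67,175,255,243,189,81,0,0,0 for degrees 0…10.
Finally multiplying by (1 + y + y^2 + y^3 + y^4 + y^5), the product of all factors after the first has coefficients 1,14,81,256,511,754,942,1010,943,768,513 for degrees 0…10.
[y^10] = 1·513 + 1·1010 + 1·942 = 2465.

2465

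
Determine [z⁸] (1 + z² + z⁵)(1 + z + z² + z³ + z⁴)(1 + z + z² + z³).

(1 + z² + z⁵) has coefficients 1,0,1,0,0,1 for degrees 0…5.
(1 + z + z² + z³ + z⁴) has coefficients 1,1,1,1,1,0,0,0,0 for degrees 0…8.
Finally multiplying by (1 + z + z² + z³), the product of all factors after the first has coefficients 1,2,3,4,4,3,2,1,0 for degrees 0…8.
[z⁸] = 1·0 + 1·2 + 1·4 = 6.

6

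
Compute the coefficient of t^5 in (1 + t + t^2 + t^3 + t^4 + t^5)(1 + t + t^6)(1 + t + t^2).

(1 + t + t^2 + t^3 + t^4 + t^5) has coefficients 1,1,1,1,1,1 for degrees 0…5.
(1 + t + t^6) has coefficients 1,1,0,0,0,0 for degrees 0…5.
Finally multiplying by (1 + t + t^2), the product of all factors after the first has coefficients 1,2,2,1,0,0 for degrees 0…5.
[t^5] = 1·0 + 1·0 + 1·1 + 1·2 + 1·2 + 1·1 = 6.

6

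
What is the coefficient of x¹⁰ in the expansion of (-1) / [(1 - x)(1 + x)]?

-1

The denominator gives the recurrence a_n = a_(n−2) for n ≥ 2; the numerator fixes a_0 = -1, a_1 = 0.
Iterating: -1, 0, -1, 0, -1, 0, -1, 0, -1, 0, -1, so a_10 = -1.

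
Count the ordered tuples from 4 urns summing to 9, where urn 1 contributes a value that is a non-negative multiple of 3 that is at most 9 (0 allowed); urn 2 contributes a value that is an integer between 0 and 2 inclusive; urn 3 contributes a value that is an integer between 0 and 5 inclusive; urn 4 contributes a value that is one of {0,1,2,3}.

24

The generating function for the choices is (1 + q³ + q⁶ + q⁹)·(1 + q + q²)·(1 + q + q² + q³ + q⁴ + q⁵)·(1 + q + q² + q³); the count is [q⁹].
(1 + q³ + q⁶ + q⁹) has coefficients 1,0,0,1,0,0,1,0,0,1 for degrees 0…9.
(1 + q + q²) has coefficients 1,1,1,0,0,0,0,0,0,0 for degrees 0…9.
Multiplying by (1 + q + q² + q³ + q⁴ + q⁵) gives running coefficients 1,2,3,3,3,3,2,1,0,0 for degrees 0…9.
Finally multiplying by (1 + q + q² + q³), the product of all factors after the first has coefficients 1,3,6,9,11,12,11,9,6,3 for degrees 0…9.
[q⁹] = 1·3 + 1·11 + 1·9 + 1·1 = 24.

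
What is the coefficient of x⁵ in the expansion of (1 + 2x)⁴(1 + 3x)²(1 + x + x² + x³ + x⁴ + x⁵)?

(1 + 2x)⁴ has coefficients 1,8,24,32,16 for degrees 0…4.
(1 + 3x)² has coefficients 1,6,9,0,0,0 for degrees 0…5.
Finally multiplying by (1 + x + x² + x³ + x⁴ + x⁵), the product of all factors after the first has coefficients 1,7,16,16,16,16 for degrees 0…5.
[x⁵] = 1·16 + 8·16 + 24·16 + 32·16 + 16·7 = 1152.

1152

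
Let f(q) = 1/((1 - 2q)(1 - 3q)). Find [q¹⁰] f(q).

175099

Partial fractions give a closed form: a_n = (-2)·2^n + (3)·3^n.
At n = 10: a_10 = 175099.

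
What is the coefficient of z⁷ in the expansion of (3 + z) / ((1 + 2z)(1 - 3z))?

4246

Partial fractions give a closed form: a_n = (1)·(-2)^n + (2)·3^n.
At n = 7: a_7 = 4246.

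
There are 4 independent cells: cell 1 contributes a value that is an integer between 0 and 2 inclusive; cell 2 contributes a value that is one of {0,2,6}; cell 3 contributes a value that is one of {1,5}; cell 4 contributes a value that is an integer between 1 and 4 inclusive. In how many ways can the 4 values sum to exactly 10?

8

The generating function for the choices is (1 + y + y^2)·(1 + y^2 + y^6)·(y + y^5)·(y + y^2 + y^3 + y^4); the count is [y^10].
(1 + y + y^2) has coefficients 1,1,1 for degrees 0…2.
(1 + y^2 + y^6) has coefficients 1,0,1,0,0,0,1,0,0,0,0 for degrees 0…10.
Multiplying by (y + y^5) gives running coefficients 0,1,0,1,0,1,0,2,0,0,0 for degrees 0…10.
Finally multiplying by (y + y^2 + y^3 + y^4), the product of all factors after the first has coefficients 0,0,1,1,2,2,2,2,3,3,2 for degrees 0…10.
[y^10] = 1·2 + 1·3 + 1·3 = 8.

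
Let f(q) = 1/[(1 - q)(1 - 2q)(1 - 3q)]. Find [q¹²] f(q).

Partial fractions give a closed form: a_n = (1/2)·1^n + (-4)·2^n + (9/2)·3^n.
At n = 12: a_12 = 2375101.

2375101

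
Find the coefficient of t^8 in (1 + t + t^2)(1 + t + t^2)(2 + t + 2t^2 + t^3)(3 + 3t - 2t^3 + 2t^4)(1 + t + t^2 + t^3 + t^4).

174

(1 + t + t^2) has coefficients 1,1,1 for degrees 0…2.
(1 + t + t^2) has coefficients 1,1,1,0,0,0,0,0,0 for degrees 0…8.
Multiplying by (2 + t + 2t^2 + t^3) gives running coefficients 2,3,5,4,3,1,0,0,0 for degrees 0…8.
Multiplying by (3 + 3t - 2t^3 + 2t^4) gives running coefficients 6,15,24,23,19,8,5,2,4 for degrees 0…8.
Finally multiplying by (1 + t + t^2 + t^3 + t^4), the product of all factors after the first has coefficients 6,21,45,68,87,89,79,57,38 for degrees 0…8.
[t^8] = 1·38 + 1·57 + 1·79 = 174.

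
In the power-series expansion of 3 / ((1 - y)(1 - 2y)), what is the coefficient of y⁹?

Partial fractions give a closed form: a_n = (-3)·1^n + (6)·2^n.
At n = 9: a_9 = 3069.

3069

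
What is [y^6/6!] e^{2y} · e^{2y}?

4096

The EGF product rule gives c_6 = Σ_{k_1+k_2=6} C(6; k_1,k_2) · ∏ g_i(k_i), where e^{2y} gives (2)^k; e^{2y} gives (2)^k.
g_1(k) for k = 0…6: 1, 2, 4, 8, 16, 32, 64.
g_2(k) for k = 0…6: 1, 2, 4, 8, 16, 32, 64.
c_6 = Σ_k C(6,k)·g_1(k)·g_2(6−k) = 1·1·64 + 6·2·32 + 15·4·16 + 20·8·8 + 15·16·4 + 6·32·2 + 1·64·1 = 64 + 384 + 960 + 1280 + 960 + 384 + 64 = 4096.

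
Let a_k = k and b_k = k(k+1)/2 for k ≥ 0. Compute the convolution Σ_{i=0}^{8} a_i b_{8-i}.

This is [x^8] in the product of the two ordinary generating functions.
Σ = 0·36 + 1·28 + 2·21 + 3·15 + 4·10 + 5·6 + 6·3 + 7·1 + 8·0 = 210.

210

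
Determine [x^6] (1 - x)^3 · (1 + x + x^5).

(1 - x)^3 has coefficients 1,-3,3,-1 for degrees 0…3.
(1 + x + x^5) has coefficients 1,1,0,0,0,1,0 for degrees 0…6.
[x^6] = 1·0 − 3·1 + 3·0 − 1·0 = -3.

-3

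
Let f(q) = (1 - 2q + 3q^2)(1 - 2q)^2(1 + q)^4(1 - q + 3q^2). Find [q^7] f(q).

(1 - 2q + 3q^2) has coefficients 1,-2,3 for degrees 0…2.
(1 - 2q)^2 has coefficients 1,-4,4,0,0,0,0,0 for degrees 0…7.
Multiplying by (1 + q)^4 gives running coefficients 1,0,-6,-4,9,12,4,0 for degrees 0…7.
Finally multiplying by (1 - q + 3q^2), the product of all factors after the first has coefficients 1,-1,-3,2,-5,-9,19,32 for degrees 0…7.
[q^7] = 1·32 − 2·19 + 3·(-9) = -33.

-33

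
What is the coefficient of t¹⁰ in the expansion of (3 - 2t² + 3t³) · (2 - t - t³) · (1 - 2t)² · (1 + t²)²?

(3 - 2t² + 3t³) has coefficients 3,0,-2,3 for degrees 0…3.
(2 - t - t³) has coefficients 2,-1,0,-1,0,0,0,0,0,0,0 for degrees 0…10.
Multiplying by (1 - 2t)² gives running coefficients 2,-9,12,-5,4,-4,0,0,0,0,0 for degrees 0…10.
Finally multiplying by (1 + t²)², the product of all factors after the first has coefficients 2,-9,16,-23,30,-23,20,-13,4,-4,0 for degrees 0…10.
[t¹⁰] = 3·0 − 2·4 + 3·(-13) = -47.

-47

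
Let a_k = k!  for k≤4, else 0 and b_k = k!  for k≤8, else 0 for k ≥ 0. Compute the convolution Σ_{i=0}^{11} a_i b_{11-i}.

362880

This is [x^11] in the product of the two ordinary generating functions.
Σ = 1·0 + 1·0 + 2·0 + 6·40320 + 24·5040 + 0·720 + 0·120 + 0·24 + 0·6 + 0·2 + 0·1 + 0·1 = 362880.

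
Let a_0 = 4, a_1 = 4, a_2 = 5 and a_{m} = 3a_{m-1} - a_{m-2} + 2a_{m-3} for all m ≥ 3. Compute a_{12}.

The ordinary generating function has denominator 1 - 3y + y^2 - 2y^3.
Iterating the recurrence: a_0,…,a_{12} = 4, 4, 5, 19, 60, 171, 491, 1422, 4117, 11911, 34460, 99703, 288471.

288471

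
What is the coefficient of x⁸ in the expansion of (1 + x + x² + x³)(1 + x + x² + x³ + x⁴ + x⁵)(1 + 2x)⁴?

(1 + x + x² + x³) has coefficients 1,1,1,1 for degrees 0…3.
(1 + x + x² + x³ + x⁴ + x⁵) has coefficients 1,1,1,1,1,1,0,0,0 for degrees 0…8.
Finally multiplying by (1 + 2x)⁴, the product of all factors after the first has coefficients 1,9,33,65,81,81,80,72,48 for degrees 0…8.
[x⁸] = 1·48 + 1·72 + 1·80 + 1·81 = 281.

281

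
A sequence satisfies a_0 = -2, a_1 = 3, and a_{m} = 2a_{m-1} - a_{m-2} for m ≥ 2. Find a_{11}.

The ordinary generating function has denominator 1 - 2z + z^2.
Iterating the recurrence: a_0,…,a_{11} = -2, 3, 8, 13, 18, 23, 28, 33, 38, 43, 48, 53.

53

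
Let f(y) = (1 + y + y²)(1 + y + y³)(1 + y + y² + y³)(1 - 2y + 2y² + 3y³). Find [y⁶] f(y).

27

(1 + y + y²) has coefficients 1,1,1 for degrees 0…2.
(1 + y + y³) has coefficients 1,1,0,1,0,0,0 for degrees 0…6.
Multiplying by (1 + y + y² + y³) gives running coefficients 1,2,2,3,2,1,1 for degrees 0…6.
Finally multiplying by (1 - 2y + 2y² + 3y³), the product of all factors after the first has coefficients 1,0,0,6,6,9,12 for degrees 0…6.
[y⁶] = 1·12 + 1·9 + 1·6 = 27.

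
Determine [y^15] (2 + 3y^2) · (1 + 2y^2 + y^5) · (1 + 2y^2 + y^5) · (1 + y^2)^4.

(2 + 3y^2) has coefficients 2,0,3 for degrees 0…2.
(1 + 2y^2 + y^5) has coefficients 1,0,2,0,0,1,0,0,0,0,0,0,0,0,0,0 for degrees 0…15.
Multiplying by (1 + 2y^2 + y^5) gives running coefficients 1,0,4,0,4,2,0,4,0,0,1,0,0,0,0,0 for degrees 0…15.
Finally multiplying by (1 + y^2)^4, the product of all factors after the first has coefficients 1,0,8,0,26,2,44,12,41,28,21,32,8,18,6,4 for degrees 0…15.
[y^15] = 2·4 + 3·18 = 62.

62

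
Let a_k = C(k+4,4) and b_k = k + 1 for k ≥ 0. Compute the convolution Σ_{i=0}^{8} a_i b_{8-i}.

3003

This is [x^8] in the product of the two ordinary generating functions.
Σ = 1·9 + 5·8 + 15·7 + 35·6 + 70·5 + 126·4 + 210·3 + 330·2 + 495·1 = 3003.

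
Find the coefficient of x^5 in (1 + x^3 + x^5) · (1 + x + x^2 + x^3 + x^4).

2

(1 + x^3 + x^5) has coefficients 1,0,0,1,0,1 for degrees 0…5.
(1 + x + x^2 + x^3 + x^4) has coefficients 1,1,1,1,1,0 for degrees 0…5.
[x^5] = 1·0 + 1·1 + 1·1 = 2.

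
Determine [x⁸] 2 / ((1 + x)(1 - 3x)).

Partial fractions give a closed form: a_n = (1/2)·(-1)^n + (3/2)·3^n.
At n = 8: a_8 = 9842.

9842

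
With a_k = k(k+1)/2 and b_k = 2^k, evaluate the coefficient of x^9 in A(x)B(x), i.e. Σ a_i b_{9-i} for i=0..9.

Write out a_i and b_{9-i} for i = 0,…,9 and sum the products.
Σ = 0·512 + 1·256 + 3·128 + 6·64 + 10·32 + 15·16 + 21·8 + 28·4 + 36·2 + 45·1 = 1981.

1981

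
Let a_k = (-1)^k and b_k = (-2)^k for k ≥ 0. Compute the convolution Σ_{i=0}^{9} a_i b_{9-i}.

-1023

The convolution is the x^9 coefficient of A(x)B(x).
Σ = 1·(-512) − 1·256 + 1·(-128) − 1·64 + 1·(-32) − 1·16 + 1·(-8) − 1·4 + 1·(-2) − 1·1 = -1023.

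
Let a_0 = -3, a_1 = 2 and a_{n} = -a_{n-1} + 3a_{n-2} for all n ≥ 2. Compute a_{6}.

-251

The ordinary generating function has denominator 1 + q - 3q^2.
Iterating the recurrence: a_0,…,a_{6} = -3, 2, -11, 17, -50, 101, -251.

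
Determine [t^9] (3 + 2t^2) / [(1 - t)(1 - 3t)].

95132

The denominator gives the recurrence a_n = 4a_(n−1) − 3a_(n−2) for n ≥ 3; the numerator fixes a_0 = 3, a_1 = 12, a_2 = 41.
Iterating: 3, 12, 41, 128, 389, 1172, 3521, 10568, 31709, 95132, so a_9 = 95132.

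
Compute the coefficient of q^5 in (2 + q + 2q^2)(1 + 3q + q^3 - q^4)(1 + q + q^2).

(2 + q + 2q^2) has coefficients 2,1,2 for degrees 0…2.
(1 + 3q + q^3 - q^4) has coefficients 1,3,0,1,-1,0 for degrees 0…5.
Finally multiplying by (1 + q + q^2), the product of all factors after the first has coefficients 1,4,4,4,0,0 for degrees 0…5.
[q^5] = 2·0 + 1·0 + 2·4 = 8.

8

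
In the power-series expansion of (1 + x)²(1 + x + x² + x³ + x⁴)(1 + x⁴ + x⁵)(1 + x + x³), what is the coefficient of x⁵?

(1 + x)² has coefficients 1,2,1 for degrees 0…2.
(1 + x + x² + x³ + x⁴) has coefficients 1,1,1,1,1,0 for degrees 0…5.
Multiplying by (1 + x⁴ + x⁵) gives running coefficients 1,1,1,1,2,2 for degrees 0…5.
Finally multiplying by (1 + x + x³), the product of all factors after the first has coefficients 1,2,2,3,4,5 for degrees 0…5.
[x⁵] = 1·5 + 2·4 + 1·3 = 16.

16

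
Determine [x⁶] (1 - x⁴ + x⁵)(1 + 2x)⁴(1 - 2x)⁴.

(1 - x⁴ + x⁵) has coefficients 1,0,0,0,-1,1 for degrees 0…5.
(1 + 2x)⁴ has coefficients 1,8,24,32,16,0,0 for degrees 0…6.
Finally multiplying by (1 - 2x)⁴, the product of all factors after the first has coefficients 1,0,-16,0,96,0,-256 for degrees 0…6.
[x⁶] = 1·(-256) − 1·(-16) + 1·0 = -240.

-240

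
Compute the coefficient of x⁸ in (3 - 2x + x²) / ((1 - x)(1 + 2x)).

726

The denominator gives the recurrence a_n = −a_(n−1) + 2a_(n−2) for n ≥ 3; the numerator fixes a_0 = 3, a_1 = -5, a_2 = 12.
Iterating: 3, -5, 12, -22, 46, -90, 182, -362, 726, so a_8 = 726.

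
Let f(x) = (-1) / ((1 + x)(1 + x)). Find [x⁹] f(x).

The denominator gives the recurrence a_n = −2a_(n−1) − a_(n−2) for n ≥ 3; the numerator fixes a_0 = -1, a_1 = 2, a_2 = -3.
Iterating: -1, 2, -3, 4, -5, 6, -7, 8, -9, 10, so a_9 = 10.

10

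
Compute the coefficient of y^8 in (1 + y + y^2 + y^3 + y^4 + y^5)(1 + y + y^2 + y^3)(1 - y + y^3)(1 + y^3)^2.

(1 + y + y^2 + y^3 + y^4 + y^5) has coefficients 1,1,1,1,1,1 for degrees 0…5.
(1 + y + y^2 + y^3) has coefficients 1,1,1,1,0,0,0,0,0 for degrees 0…8.
Multiplying by (1 - y + y^3) gives running coefficients 1,0,0,1,0,1,1,0,0 for degrees 0…8.
Finally multiplying by (1 + y^3)^2, the product of all factors after the first has coefficients 1,0,0,3,0,1,4,0,2 for degrees 0…8.
[y^8] = 1·2 + 1·0 + 1·4 + 1·1 + 1·0 + 1·3 = 10.

10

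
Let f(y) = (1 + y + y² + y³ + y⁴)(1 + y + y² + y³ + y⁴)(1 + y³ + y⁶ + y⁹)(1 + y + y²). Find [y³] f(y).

(1 + y + y² + y³ + y⁴) has coefficients 1,1,1,1 for degrees 0…3.
(1 + y + y² + y³ + y⁴) has coefficients 1,1,1,1 for degrees 0…3.
Multiplying by (1 + y³ + y⁶ + y⁹) gives running coefficients 1,1,1,2 for degrees 0…3.
Finally multiplying by (1 + y + y²), the product of all factors after the first has coefficients 1,2,3,4 for degrees 0…3.
[y³] = 1·4 + 1·3 + 1·2 + 1·1 = 10.

10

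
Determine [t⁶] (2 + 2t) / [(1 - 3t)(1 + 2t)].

1192

Partial fractions give a closed form: a_n = (8/5)·3^n + (2/5)·(-2)^n.
At n = 6: a_6 = 1192.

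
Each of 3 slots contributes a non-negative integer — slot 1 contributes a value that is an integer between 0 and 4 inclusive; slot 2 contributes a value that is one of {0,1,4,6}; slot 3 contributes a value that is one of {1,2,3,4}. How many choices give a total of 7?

The generating function for the choices is (1 + z + z^2 + z^3 + z^4)·(1 + z + z^4 + z^6)·(z + z^2 + z^3 + z^4); the count is [z^7].
(1 + z + z^2 + z^3 + z^4) has coefficients 1,1,1,1,1 for degrees 0…4.
(1 + z + z^4 + z^6) has coefficients 1,1,0,0,1,0,1,0 for degrees 0…7.
Finally multiplying by (z + z^2 + z^3 + z^4), the product of all factors after the first has coefficients 0,1,2,2,2,2,1,2 for degrees 0…7.
[z^7] = 1·2 + 1·1 + 1·2 + 1·2 + 1·2 = 9.

9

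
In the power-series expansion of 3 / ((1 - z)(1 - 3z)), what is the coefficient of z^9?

Partial fractions give a closed form: a_n = (-3/2)·1^n + (9/2)·3^n.
At n = 9: a_9 = 88572.

88572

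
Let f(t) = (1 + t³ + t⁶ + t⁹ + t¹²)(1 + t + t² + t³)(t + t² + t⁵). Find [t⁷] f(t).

4

(1 + t³ + t⁶ + t⁹ + t¹²) has coefficients 1,0,0,1,0,0,1,0 for degrees 0…7.
(1 + t + t² + t³) has coefficients 1,1,1,1,0,0,0,0 for degrees 0…7.
Finally multiplying by (t + t² + t⁵), the product of all factors after the first has coefficients 0,1,2,2,2,2,1,1 for degrees 0…7.
[t⁷] = 1·1 + 1·2 + 1·1 = 4.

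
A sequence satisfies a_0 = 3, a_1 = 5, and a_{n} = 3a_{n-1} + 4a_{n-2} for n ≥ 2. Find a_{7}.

26213

The ordinary generating function has denominator 1 - 3z - 4z^2.
Iterating the recurrence: a_0,…,a_{7} = 3, 5, 27, 101, 411, 1637, 6555, 26213.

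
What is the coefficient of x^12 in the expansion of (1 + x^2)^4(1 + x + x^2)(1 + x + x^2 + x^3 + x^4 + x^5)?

11

(1 + x^2)^4 has coefficients 1,0,4,0,6,0,4,0,1 for degrees 0…8.
(1 + x + x^2) has coefficients 1,1,1,0,0,0,0,0,0,0,0,0,0 for degrees 0…12.
Finally multiplying by (1 + x + x^2 + x^3 + x^4 + x^5), the product of all factors after the first has coefficients 1,2,3,3,3,3,2,1,0,0,0,0,0 for degrees 0…12.
[x^12] = 1·0 + 4·0 + 6·0 + 4·2 + 1·3 = 11.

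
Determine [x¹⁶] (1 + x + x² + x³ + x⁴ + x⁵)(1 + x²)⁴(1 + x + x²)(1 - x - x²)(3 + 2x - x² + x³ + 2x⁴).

(1 + x + x² + x³ + x⁴ + x⁵) has coefficients 1,1,1,1,1,1 for degrees 0…5.
(1 + x²)⁴ has coefficients 1,0,4,0,6,0,4,0,1,0,0,0,0,0,0,0,0 for degrees 0…16.
Multiplying by (1 + x + x²) gives running coefficients 1,1,5,4,10,6,10,4,5,1,1,0,0,0,0,0,0 for degrees 0…16.
Multiplying by (1 - x - x²) gives running coefficients 1,0,3,-2,1,-8,-6,-12,-9,-8,-5,-2,-1,0,0,0,0 for degrees 0…16.
Finally multiplying by (3 + 2x - x² + x³ + 2x⁴), the product of all factors after the first has coefficients 3,2,8,1,-2,-17,-31,-43,-51,-52,-46,-41,-28,-21,-11,-5,-2 for degrees 0…16.
[x¹⁶] = 1·(-2) + 1·(-5) + 1·(-11) + 1·(-21) + 1·(-28) + 1·(-41) = -108.

-108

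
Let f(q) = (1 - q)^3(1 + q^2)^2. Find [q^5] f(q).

(1 - q)^3 has coefficients 1,-3,3,-1 for degrees 0…3.
(1 + q^2)^2 has coefficients 1,0,2,0,1,0 for degrees 0…5.
[q^5] = 1·0 − 3·1 + 3·0 − 1·2 = -5.

-5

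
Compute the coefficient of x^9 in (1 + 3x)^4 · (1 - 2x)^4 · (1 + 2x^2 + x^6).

-1796

(1 + 3x)^4 has coefficients 1,12,54,108,81 for degrees 0…4.
(1 - 2x)^4 has coefficients 1,-8,24,-32,16,0,0,0,0,0 for degrees 0…9.
Finally multiplying by (1 + 2x^2 + x^6), the product of all factors after the first has coefficients 1,-8,26,-48,64,-64,33,-8,24,-32 for degrees 0…9.
[x^9] = 1·(-32) + 12·24 + 54·(-8) + 108·33 + 81·(-64) = -1796.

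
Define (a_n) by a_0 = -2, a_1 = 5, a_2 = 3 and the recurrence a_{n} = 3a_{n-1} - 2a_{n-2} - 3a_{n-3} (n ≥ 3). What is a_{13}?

22412

The ordinary generating function has denominator 1 - 3x + 2x^2 + 3x^3.
Iterating the recurrence: a_0,…,a_{13} = -2, 5, 3, 5, -6, -37, -114, -250, -411, -391, 399, 3212, 10011, 22412.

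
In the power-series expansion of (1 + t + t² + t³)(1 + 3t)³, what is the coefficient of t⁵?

(1 + t + t² + t³) has coefficients 1,1,1,1 for degrees 0…3.
(1 + 3t)³ has coefficients 1,9,27,27,0,0 for degrees 0…5.
[t⁵] = 1·0 + 1·0 + 1·27 + 1·27 = 54.

54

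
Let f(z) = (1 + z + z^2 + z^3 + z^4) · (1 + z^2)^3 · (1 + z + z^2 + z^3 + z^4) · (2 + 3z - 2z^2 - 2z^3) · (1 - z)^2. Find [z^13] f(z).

(1 + z + z^2 + z^3 + z^4) has coefficients 1,1,1,1,1 for degrees 0…4.
(1 + z^2)^3 has coefficients 1,0,3,0,3,0,1,0,0,0,0,0,0,0 for degrees 0…13.
Multiplying by (1 + z + z^2 + z^3 + z^4) gives running coefficients 1,1,4,4,7,6,7,4,4,1,1,0,0,0 for degrees 0…13.
Multiplying by (2 + 3z - 2z^2 - 2z^3) gives running coefficients 2,5,9,16,16,17,10,3,-6,-8,-11,-7,-4,-2 for degrees 0…13.
Finally multiplying by (1 - z)^2, the product of all factors after the first has coefficients 2,1,1,3,-7,1,-8,0,-2,7,-1,7,-1,-1 for degrees 0…13.
[z^13] = 1·(-1) + 1·(-1) + 1·7 + 1·(-1) + 1·7 = 11.

11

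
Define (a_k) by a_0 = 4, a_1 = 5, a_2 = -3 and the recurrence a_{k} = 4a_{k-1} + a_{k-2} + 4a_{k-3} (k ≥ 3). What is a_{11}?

The ordinary generating function has denominator 1 - 4t - t^2 - 4t^3.
Iterating the recurrence: a_0,…,a_{11} = 4, 5, -3, 9, 53, 209, 925, 4121, 18245, 80801, 357933, 1585513.

1585513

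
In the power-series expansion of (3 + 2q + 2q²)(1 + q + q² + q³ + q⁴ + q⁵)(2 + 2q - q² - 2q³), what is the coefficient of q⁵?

7

(3 + 2q + 2q²) has coefficients 3,2,2 for degrees 0…2.
(1 + q + q² + q³ + q⁴ + q⁵) has coefficients 1,1,1,1,1,1 for degrees 0…5.
Finally multiplying by (2 + 2q - q² - 2q³), the product of all factors after the first has coefficients 2,4,3,1,1,1 for degrees 0…5.
[q⁵] = 3·1 + 2·1 + 2·1 = 7.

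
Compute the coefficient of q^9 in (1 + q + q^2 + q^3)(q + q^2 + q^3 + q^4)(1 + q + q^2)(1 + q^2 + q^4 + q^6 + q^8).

24

(1 + q + q^2 + q^3) has coefficients 1,1,1,1 for degrees 0…3.
(q + q^2 + q^3 + q^4) has coefficients 0,1,1,1,1,0,0,0,0,0 for degrees 0…9.
Multiplying by (1 + q + q^2) gives running coefficients 0,1,2,3,3,2,1,0,0,0 for degrees 0…9.
Finally multiplying by (1 + q^2 + q^4 + q^6 + q^8), the product of all factors after the first has coefficients 0,1,2,4,5,6,6,6,6,6 for degrees 0…9.
[q^9] = 1·6 + 1·6 + 1·6 + 1·6 = 24.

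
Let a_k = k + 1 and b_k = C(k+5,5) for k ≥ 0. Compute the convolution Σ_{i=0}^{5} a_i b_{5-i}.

792

The convolution is the x^5 coefficient of A(x)B(x).
Σ = 1·252 + 2·126 + 3·56 + 4·21 + 5·6 + 6·1 = 792.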